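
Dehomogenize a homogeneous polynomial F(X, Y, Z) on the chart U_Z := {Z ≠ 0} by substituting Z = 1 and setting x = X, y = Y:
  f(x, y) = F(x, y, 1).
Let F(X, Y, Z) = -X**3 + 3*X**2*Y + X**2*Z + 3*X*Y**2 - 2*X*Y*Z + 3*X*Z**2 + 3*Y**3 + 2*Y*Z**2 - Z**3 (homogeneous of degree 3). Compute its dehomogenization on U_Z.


f(x, y) = -x**3 + 3*x**2*y + x**2 + 3*x*y**2 - 2*x*y + 3*x + 3*y**3 + 2*y - 1

On U_Z we set Z = 1. Each monomial c·X^i·Y^j·Z^k in F becomes c·x^i·y^j·1^k = c·x^i·y^j.
Substituting Z = 1: F(X, Y, 1) = -x**3 + 3*x**2*y + x**2 + 3*x*y**2 - 2*x*y + 3*x + 3*y**3 + 2*y - 1.
Note: deg(f) ≤ deg(F) = 3; strict inequality happens when F is divisible by Z (lost terms).


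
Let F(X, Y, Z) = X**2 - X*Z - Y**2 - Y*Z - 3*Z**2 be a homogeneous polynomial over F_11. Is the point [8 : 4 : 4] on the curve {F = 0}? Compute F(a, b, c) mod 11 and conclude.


F(8,4,4) ≡ 7 (mod 11); P is NOT on the curve.

Evaluate F(8, 4, 4) term-by-term (mod 11).
  X**2 ↦ 1·64·1·1 = 64
  -X*Z ↦ -1·8·1·4 = -32
  -Y**2 ↦ -1·1·16·1 = -16
  -Y*Z ↦ -1·1·4·4 = -16
  -3*Z**2 ↦ -3·1·1·16 = -48
Sum: F(8, 4, 4) = (64) + (-32) + (-16) + (-16) + (-48) = -48.
Reducing mod 11: -48 ≡ 7 (mod 11).
Since F(a, b, c) ≡ 7 ≠ 0 (mod 11), P does NOT lie on the curve.


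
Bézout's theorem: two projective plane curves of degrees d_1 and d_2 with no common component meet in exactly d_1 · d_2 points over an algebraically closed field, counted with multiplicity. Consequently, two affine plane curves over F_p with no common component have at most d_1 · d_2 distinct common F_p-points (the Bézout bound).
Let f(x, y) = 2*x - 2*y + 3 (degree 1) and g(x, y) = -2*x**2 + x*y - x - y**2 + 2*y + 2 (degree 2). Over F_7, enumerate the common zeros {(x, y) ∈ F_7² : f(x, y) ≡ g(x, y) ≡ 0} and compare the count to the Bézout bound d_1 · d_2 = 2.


Common zeros: ∅; count = 0; Bézout bound = 2.

deg(f) = 1, deg(g) = 2, so Bézout bound = 2.
Scan x ∈ F_7. For each x, list the y ∈ F_7 with f(x, y) ≡ 0 and those with g(x, y) ≡ 0 (mod 7); the common zeros in that column are the intersection.
  x = 0: f ≡ 0 at y ∈ {5}; g ≡ 0 at y ∈ ∅; common: ∅.
  x = 1: f ≡ 0 at y ∈ {6}; g ≡ 0 at y ∈ ∅; common: ∅.
  x = 2: f ≡ 0 at y ∈ {0}; g ≡ 0 at y ∈ ∅; common: ∅.
  x = 3: f ≡ 0 at y ∈ {1}; g ≡ 0 at y ∈ ∅; common: ∅.
  x = 4: f ≡ 0 at y ∈ {2}; g ≡ 0 at y ∈ ∅; common: ∅.
  x = 5: f ≡ 0 at y ∈ {3}; g ≡ 0 at y ∈ ∅; common: ∅.
  x = 6: f ≡ 0 at y ∈ {4}; g ≡ 0 at y ∈ ∅; common: ∅.
Collecting: common zeros = ∅, so the count is 0.
Comparison with the Bézout bound: 0 ≤ 2 = deg(f)·deg(g), as expected for curves with no common component (the affine F_7-count falls short of the bound because intersections may lie at infinity, over extension fields, or carry multiplicity).


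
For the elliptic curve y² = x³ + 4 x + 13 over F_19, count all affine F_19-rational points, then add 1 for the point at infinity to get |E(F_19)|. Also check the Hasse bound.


Affine points = {(4, 6), (4, 13), (5, 5), (5, 14), (6, 5), (6, 14), (7, 2), (7, 17), (8, 5), (8, 14), (11, 1), (11, 18), (13, 1), (13, 18), (14, 1), (14, 18), (15, 3), (15, 16), (17, 4), (17, 15)}; affine count = 20; |E(F_19)| = 21.

Discriminant check: Δ ∝ 4a³ + 27b² = 4·4³ + 27·13² = 4·64 + 27·169 ≡ 12 (mod 19). Nonzero ⇒ E is nonsingular.
For each x ∈ F_19, compute rhs = x³ + 4·x + 13 mod 19, then count y ∈ F_19 with y² ≡ rhs.
  x = 0: rhs = 13, matching y values: none (0 points).
  x = 1: rhs = 18, matching y values: none (0 points).
  x = 2: rhs = 10, matching y values: none (0 points).
  x = 3: rhs = 14, matching y values: none (0 points).
  x = 4: rhs = 17, matching y values: 6, 13 (2 points).
  x = 5: rhs = 6, matching y values: 5, 14 (2 points).
  x = 6: rhs = 6, matching y values: 5, 14 (2 points).
  x = 7: rhs = 4, matching y values: 2, 17 (2 points).
  x = 8: rhs = 6, matching y values: 5, 14 (2 points).
  x = 9: rhs = 18, matching y values: none (0 points).
  x = 10: rhs = 8, matching y values: none (0 points).
  x = 11: rhs = 1, matching y values: 1, 18 (2 points).
  x = 12: rhs = 3, matching y values: none (0 points).
  x = 13: rhs = 1, matching y values: 1, 18 (2 points).
  x = 14: rhs = 1, matching y values: 1, 18 (2 points).
  x = 15: rhs = 9, matching y values: 3, 16 (2 points).
  x = 16: rhs = 12, matching y values: none (0 points).
  x = 17: rhs = 16, matching y values: 4, 15 (2 points).
  x = 18: rhs = 8, matching y values: none (0 points).
Total affine count: 20.
Full point count |E(F_19)| = 20 + 1 = 21.
Hasse bound: |21 − (19+1)| = |1| = 1 ≤ 2√19 ≈ 8.7178 ✓.


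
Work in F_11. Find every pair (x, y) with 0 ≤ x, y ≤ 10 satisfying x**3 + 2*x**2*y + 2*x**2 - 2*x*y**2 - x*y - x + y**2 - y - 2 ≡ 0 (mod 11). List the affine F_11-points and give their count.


Affine F_11-points: {(0, 2), (0, 10), (1, 0), (2, 3), (2, 6), (4, 1), (4, 6), (5, 2), (5, 9), (6, 5), (9, 0), (9, 7), (10, 0), (10, 3)}; count = 14.

For each of the 121 pairs (x, y) ∈ F_11², evaluate f(x, y) mod 11. Record the zeros.
  x = 0: [0↦9, 1↦9, 2↦0, 3↦4, 4↦10, 5↦7, 6↦6, 7↦7, 8↦10, 9↦4, 10↦0]  zeros at y ∈ {2, 10}
  x = 1: [0↦0, 1↦10, 2↦7, 3↦2, 4↦6, 5↦8, 6↦8, 7↦6, 8↦2, 9↦7, 10↦10]  zeros at y ∈ {0}
  x = 2: [0↦1, 1↦3, 2↦10, 3↦0, 4↦6, 5↦6, 6↦0, 7↦10, 8↦3, 9↦1, 10↦4]  zeros at y ∈ {3, 6}
  x = 3: [0↦7, 1↦5, 2↦4, 3↦4, 4↦5, 5↦7, 6↦10, 7↦3, 8↦8, 9↦3, 10↦10]  zeros at y ∈ ∅
  x = 4: [0↦2, 1↦0, 2↦6, 3↦9, 4↦9, 5↦6, 6↦0, 7↦2, 8↦1, 9↦8, 10↦1]  zeros at y ∈ {1, 6}
  x = 5: [0↦3, 1↦5, 2↦0, 3↦10, 4↦2, 5↦9, 6↦9, 7↦2, 8↦10, 9↦0, 10↦5]  zeros at y ∈ {2, 9}
  x = 6: [0↦5, 1↦4, 2↦3, 3↦2, 4↦1, 5↦0, 6↦10, 7↦9, 8↦8, 9↦7, 10↦6]  zeros at y ∈ {5}
  x = 7: [0↦3, 1↦3, 2↦10, 3↦2, 4↦1, 5↦7, 6↦9, 7↦7, 8↦1, 9↦2, 10↦10]  zeros at y ∈ ∅
  x = 8: [0↦3, 1↦8, 2↦5, 3↦5, 4↦8, 5↦3, 6↦1, 7↦2, 8↦6, 9↦2, 10↦1]  zeros at y ∈ ∅
  x = 9: [0↦0, 1↦3, 2↦5, 3↦6, 4↦6, 5↦5, 6↦3, 7↦0, 8↦7, 9↦2, 10↦7]  zeros at y ∈ {0, 7}
  x = 10: [0↦0, 1↦5, 2↦5, 3↦0, 4↦1, 5↦8, 6↦10, 7↦7, 8↦10, 9↦8, 10↦1]  zeros at y ∈ {0, 3}
Collecting zeros: affine points = {(0, 2), (0, 10), (1, 0), (2, 3), (2, 6), (4, 1), (4, 6), (5, 2), (5, 9), (6, 5), (9, 0), (9, 7), (10, 0), (10, 3)}.
Total count |C(F_11)_aff| = 14.


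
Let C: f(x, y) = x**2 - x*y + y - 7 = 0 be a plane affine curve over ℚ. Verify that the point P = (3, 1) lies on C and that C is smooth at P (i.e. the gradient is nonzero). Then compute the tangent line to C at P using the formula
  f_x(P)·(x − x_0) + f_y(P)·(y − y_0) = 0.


Tangent line at P: 5*x - 2*y - 13 = 0.

Step 1: f(3, 1) = 0, so P lies on C.
Step 2: partial derivatives
  f_x(x, y) = 2*x - y, f_y(x, y) = 1 - x.
  f_x(P) = 5, f_y(P) = -2 (gradient nonzero, so P is smooth).
Step 3: tangent line at P: 5·(x − 3) + -2·(y − 1) = 0.
Expanding: 5*x - 2*y - 13 = 0.


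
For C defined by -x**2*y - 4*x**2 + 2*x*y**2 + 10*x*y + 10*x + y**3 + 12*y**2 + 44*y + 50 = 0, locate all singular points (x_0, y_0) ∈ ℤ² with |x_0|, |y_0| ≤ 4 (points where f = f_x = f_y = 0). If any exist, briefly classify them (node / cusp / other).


Singular points: {(-1, -3)}; classification: node.

Compute partial derivatives:
  f_x = -2*x*y - 8*x + 2*y**2 + 10*y + 10.
  f_y = -x**2 + 4*x*y + 10*x + 3*y**2 + 24*y + 44.
Scan x_0 ∈ {−4, ..., 4}. For each x_0, f_y(x_0, y) is a polynomial in y; find its integer roots y ∈ {−4, ..., 4}, then test f_x and f at those candidates.
  x = -4: f_y(-4, y) = 3*y**2 + 8*y - 12; no integer root y with |y| ≤ 4.
  x = -3: f_y(-3, y) = 3*y**2 + 12*y + 5; no integer root y with |y| ≤ 4.
  x = -2: f_y(-2, y) = 3*y**2 + 16*y + 20; vanishes at y ∈ {-2}. (-2, -2): f_x = 6 ≠ 0.
  x = -1: f_y(-1, y) = 3*y**2 + 20*y + 33; vanishes at y ∈ {-3}. (-1, -3): f_x = 0, f = 0 — SINGULAR.
  x = 0: f_y(0, y) = 3*y**2 + 24*y + 44; no integer root y with |y| ≤ 4.
  x = 1: f_y(1, y) = 3*y**2 + 28*y + 53; no integer root y with |y| ≤ 4.
  x = 2: f_y(2, y) = 3*y**2 + 32*y + 60; no integer root y with |y| ≤ 4.
  x = 3: f_y(3, y) = 3*y**2 + 36*y + 65; no integer root y with |y| ≤ 4.
  x = 4: f_y(4, y) = 3*y**2 + 40*y + 68; vanishes at y ∈ {-2}. (4, -2): f_x = -18 ≠ 0.
Only singular point on the grid: (-1, -3).
Classify: substitute x = -1 + u, y = -3 + v and expand: f = -u**2*v - u**2 + 2*u*v**2 + v**3 + v**2.
No constant or linear terms (consistent with a singular point). Quadratic part: -u**2 + v**2. Cubic part: -u**2*v + 2*u*v**2 + v**3.
The quadratic part v**2 - u**2 = (v − u)(v + u) splits into two distinct linear factors, so there are two distinct tangent lines y − -3 = ±(x − -1) — this is a node (ordinary double point).
Classification: node.


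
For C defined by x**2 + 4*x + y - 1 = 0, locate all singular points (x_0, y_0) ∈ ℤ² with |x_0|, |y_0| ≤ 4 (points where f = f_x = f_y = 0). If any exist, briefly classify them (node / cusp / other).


No singular points in the scanned grid; C is smooth there.

Compute partial derivatives:
  f_x = 2*x + 4.
  f_y = 1.
f_y = 1 is a nonzero constant, so f_y never vanishes: no point (x, y) can satisfy f = f_x = f_y = 0. In particular no (x, y) ∈ {−4, ..., 4}² is singular; the curve is smooth.


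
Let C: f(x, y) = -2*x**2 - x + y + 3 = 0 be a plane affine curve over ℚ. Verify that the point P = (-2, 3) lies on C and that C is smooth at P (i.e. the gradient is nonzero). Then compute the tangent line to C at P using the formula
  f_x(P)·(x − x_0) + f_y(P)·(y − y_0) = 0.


Tangent line at P: 7*x + y + 11 = 0.

Step 1: f(-2, 3) = 0, so P lies on C.
Step 2: partial derivatives
  f_x(x, y) = -4*x - 1, f_y(x, y) = 1.
  f_x(P) = 7, f_y(P) = 1 (gradient nonzero, so P is smooth).
Step 3: tangent line at P: 7·(x − -2) + 1·(y − 3) = 0.
Expanding: 7*x + y + 11 = 0.


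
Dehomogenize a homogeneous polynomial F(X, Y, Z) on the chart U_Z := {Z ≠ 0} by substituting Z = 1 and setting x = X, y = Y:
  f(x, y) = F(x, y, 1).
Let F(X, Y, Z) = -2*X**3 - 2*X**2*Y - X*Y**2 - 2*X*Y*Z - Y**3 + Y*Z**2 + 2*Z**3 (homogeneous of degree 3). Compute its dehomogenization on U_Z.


f(x, y) = -2*x**3 - 2*x**2*y - x*y**2 - 2*x*y - y**3 + y + 2

On U_Z we set Z = 1. Each monomial c·X^i·Y^j·Z^k in F becomes c·x^i·y^j·1^k = c·x^i·y^j.
Substituting Z = 1: F(X, Y, 1) = -2*x**3 - 2*x**2*y - x*y**2 - 2*x*y - y**3 + y + 2.
Note: deg(f) ≤ deg(F) = 3; strict inequality happens when F is divisible by Z (lost terms).


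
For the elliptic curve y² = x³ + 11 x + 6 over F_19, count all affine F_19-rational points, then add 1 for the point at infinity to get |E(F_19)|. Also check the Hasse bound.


Affine points = {(0, 5), (0, 14), (2, 6), (2, 13), (3, 3), (3, 16), (4, 0), (8, 6), (8, 13), (9, 6), (9, 13), (12, 2), (12, 17), (13, 3), (13, 16), (14, 4), (14, 15)}; affine count = 17; |E(F_19)| = 18.

Discriminant check: Δ ∝ 4a³ + 27b² = 4·11³ + 27·6² = 4·1331 + 27·36 ≡ 7 (mod 19). Nonzero ⇒ E is nonsingular.
For each x ∈ F_19, compute rhs = x³ + 11·x + 6 mod 19, then count y ∈ F_19 with y² ≡ rhs.
  x = 0: rhs = 6, matching y values: 5, 14 (2 points).
  x = 1: rhs = 18, matching y values: none (0 points).
  x = 2: rhs = 17, matching y values: 6, 13 (2 points).
  x = 3: rhs = 9, matching y values: 3, 16 (2 points).
  x = 4: rhs = 0, matching y values: 0 (1 points).
  x = 5: rhs = 15, matching y values: none (0 points).
  x = 6: rhs = 3, matching y values: none (0 points).
  x = 7: rhs = 8, matching y values: none (0 points).
  x = 8: rhs = 17, matching y values: 6, 13 (2 points).
  x = 9: rhs = 17, matching y values: 6, 13 (2 points).
  x = 10: rhs = 14, matching y values: none (0 points).
  x = 11: rhs = 14, matching y values: none (0 points).
  x = 12: rhs = 4, matching y values: 2, 17 (2 points).
  x = 13: rhs = 9, matching y values: 3, 16 (2 points).
  x = 14: rhs = 16, matching y values: 4, 15 (2 points).
  x = 15: rhs = 12, matching y values: none (0 points).
  x = 16: rhs = 3, matching y values: none (0 points).
  x = 17: rhs = 14, matching y values: none (0 points).
  x = 18: rhs = 13, matching y values: none (0 points).
Total affine count: 17.
Full point count |E(F_19)| = 17 + 1 = 18.
Hasse bound: |18 − (19+1)| = |-2| = 2 ≤ 2√19 ≈ 8.7178 ✓.


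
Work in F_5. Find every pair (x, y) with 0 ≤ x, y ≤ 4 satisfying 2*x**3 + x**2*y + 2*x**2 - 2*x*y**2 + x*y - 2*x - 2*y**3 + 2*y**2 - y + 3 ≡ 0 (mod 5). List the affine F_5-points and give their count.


Affine F_5-points: {(1, 0), (4, 0)}; count = 2.

For each of the 25 pairs (x, y) ∈ F_5², evaluate f(x, y) mod 5. Record the zeros.
  x = 0: [0↦3, 1↦2, 2↦3, 3↦4, 4↦3]  zeros at y ∈ ∅
  x = 1: [0↦0, 1↦4, 2↦1, 3↦4, 4↦1]  zeros at y ∈ {0}
  x = 2: [0↦3, 1↦4, 2↦4, 3↦1, 4↦3]  zeros at y ∈ ∅
  x = 3: [0↦4, 1↦4, 2↦4, 3↦2, 4↦1]  zeros at y ∈ ∅
  x = 4: [0↦0, 1↦1, 2↦3, 3↦4, 4↦2]  zeros at y ∈ {0}
Collecting zeros: affine points = {(1, 0), (4, 0)}.
Total count |C(F_5)_aff| = 2.


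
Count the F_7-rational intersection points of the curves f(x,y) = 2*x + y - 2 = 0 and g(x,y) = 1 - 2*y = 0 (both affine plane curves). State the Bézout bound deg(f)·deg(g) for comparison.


Common zeros: {(6, 4)}; count = 1; Bézout bound = 1.

deg(f) = 1, deg(g) = 1, so Bézout bound = 1.
Scan x ∈ F_7. For each x, list the y ∈ F_7 with f(x, y) ≡ 0 and those with g(x, y) ≡ 0 (mod 7); the common zeros in that column are the intersection.
  x = 0: f ≡ 0 at y ∈ {2}; g ≡ 0 at y ∈ {4}; common: ∅.
  x = 1: f ≡ 0 at y ∈ {0}; g ≡ 0 at y ∈ {4}; common: ∅.
  x = 2: f ≡ 0 at y ∈ {5}; g ≡ 0 at y ∈ {4}; common: ∅.
  x = 3: f ≡ 0 at y ∈ {3}; g ≡ 0 at y ∈ {4}; common: ∅.
  x = 4: f ≡ 0 at y ∈ {1}; g ≡ 0 at y ∈ {4}; common: ∅.
  x = 5: f ≡ 0 at y ∈ {6}; g ≡ 0 at y ∈ {4}; common: ∅.
  x = 6: f ≡ 0 at y ∈ {4}; g ≡ 0 at y ∈ {4}; common: {4}.
Collecting: common zeros = {(6, 4)}, so the count is 1.
Comparison with the Bézout bound: 1 ≤ 1 = deg(f)·deg(g), as expected for curves with no common component (the bound is attained).


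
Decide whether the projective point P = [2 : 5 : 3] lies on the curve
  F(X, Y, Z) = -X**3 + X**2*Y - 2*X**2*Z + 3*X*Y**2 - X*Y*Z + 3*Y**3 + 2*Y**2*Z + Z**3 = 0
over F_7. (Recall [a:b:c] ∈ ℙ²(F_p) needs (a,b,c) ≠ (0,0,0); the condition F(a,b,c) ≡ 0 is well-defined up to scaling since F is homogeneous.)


F(2,5,3) ≡ 2 (mod 7); P is NOT on the curve.

Evaluate F(2, 5, 3) term-by-term (mod 7).
  -X**3 ↦ -1·8·1·1 = -8
  X**2*Y ↦ 1·4·5·1 = 20
  -2*X**2*Z ↦ -2·4·1·3 = -24
  3*X*Y**2 ↦ 3·2·25·1 = 150
  -X*Y*Z ↦ -1·2·5·3 = -30
  3*Y**3 ↦ 3·1·125·1 = 375
  2*Y**2*Z ↦ 2·1·25·3 = 150
  Z**3 ↦ 1·1·1·27 = 27
Sum: F(2, 5, 3) = (-8) + (20) + (-24) + (150) + (-30) + (375) + (150) + (27) = 660.
Reducing mod 7: 660 ≡ 2 (mod 7).
Since F(a, b, c) ≡ 2 ≠ 0 (mod 7), P does NOT lie on the curve.


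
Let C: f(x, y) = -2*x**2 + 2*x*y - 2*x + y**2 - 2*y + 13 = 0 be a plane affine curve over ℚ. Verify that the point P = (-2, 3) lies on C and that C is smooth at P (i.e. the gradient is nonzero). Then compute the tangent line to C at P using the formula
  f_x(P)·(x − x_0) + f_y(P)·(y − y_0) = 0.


Tangent line at P: 12*x + 24 = 0.

Step 1: f(-2, 3) = 0, so P lies on C.
Step 2: partial derivatives
  f_x(x, y) = -4*x + 2*y - 2, f_y(x, y) = 2*x + 2*y - 2.
  f_x(P) = 12, f_y(P) = 0 (gradient nonzero, so P is smooth).
Step 3: tangent line at P: 12·(x − -2) + 0·(y − 3) = 0.
Expanding: 12*x + 24 = 0.


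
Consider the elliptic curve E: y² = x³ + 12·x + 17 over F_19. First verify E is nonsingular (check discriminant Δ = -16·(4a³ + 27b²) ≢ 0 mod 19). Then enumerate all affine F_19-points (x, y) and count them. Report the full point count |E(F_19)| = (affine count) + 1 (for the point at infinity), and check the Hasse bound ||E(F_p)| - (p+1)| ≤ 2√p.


Affine points = {(0, 6), (0, 13), (1, 7), (1, 12), (2, 7), (2, 12), (3, 2), (3, 17), (6, 1), (6, 18), (7, 8), (7, 11), (8, 6), (8, 13), (10, 4), (10, 15), (11, 6), (11, 13), (15, 0), (16, 7), (16, 12), (17, 2), (17, 17), (18, 2), (18, 17)}; affine count = 25; |E(F_19)| = 26.

Discriminant check: Δ ∝ 4a³ + 27b² = 4·12³ + 27·17² = 4·1728 + 27·289 ≡ 9 (mod 19). Nonzero ⇒ E is nonsingular.
For each x ∈ F_19, compute rhs = x³ + 12·x + 17 mod 19, then count y ∈ F_19 with y² ≡ rhs.
  x = 0: rhs = 17, matching y values: 6, 13 (2 points).
  x = 1: rhs = 11, matching y values: 7, 12 (2 points).
  x = 2: rhs = 11, matching y values: 7, 12 (2 points).
  x = 3: rhs = 4, matching y values: 2, 17 (2 points).
  x = 4: rhs = 15, matching y values: none (0 points).
  x = 5: rhs = 12, matching y values: none (0 points).
  x = 6: rhs = 1, matching y values: 1, 18 (2 points).
  x = 7: rhs = 7, matching y values: 8, 11 (2 points).
  x = 8: rhs = 17, matching y values: 6, 13 (2 points).
  x = 9: rhs = 18, matching y values: none (0 points).
  x = 10: rhs = 16, matching y values: 4, 15 (2 points).
  x = 11: rhs = 17, matching y values: 6, 13 (2 points).
  x = 12: rhs = 8, matching y values: none (0 points).
  x = 13: rhs = 14, matching y values: none (0 points).
  x = 14: rhs = 3, matching y values: none (0 points).
  x = 15: rhs = 0, matching y values: 0 (1 points).
  x = 16: rhs = 11, matching y values: 7, 12 (2 points).
  x = 17: rhs = 4, matching y values: 2, 17 (2 points).
  x = 18: rhs = 4, matching y values: 2, 17 (2 points).
Total affine count: 25.
Full point count |E(F_19)| = 25 + 1 = 26.
Hasse bound: |26 − (19+1)| = |6| = 6 ≤ 2√19 ≈ 8.7178 ✓.


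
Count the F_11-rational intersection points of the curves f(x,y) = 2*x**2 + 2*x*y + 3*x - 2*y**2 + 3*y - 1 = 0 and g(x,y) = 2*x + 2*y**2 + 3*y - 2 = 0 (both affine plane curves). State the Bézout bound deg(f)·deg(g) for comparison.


Common zeros: {(0, 6), (7, 10)}; count = 2; Bézout bound = 4.

deg(f) = 2, deg(g) = 2, so Bézout bound = 4.
Scan x ∈ F_11. For each x, list the y ∈ F_11 with f(x, y) ≡ 0 and those with g(x, y) ≡ 0 (mod 11); the common zeros in that column are the intersection.
  x = 0: f ≡ 0 at y ∈ {1, 6}; g ≡ 0 at y ∈ {6, 9}; common: {6}.
  x = 1: f ≡ 0 at y ∈ ∅; g ≡ 0 at y ∈ {0, 4}; common: ∅.
  x = 2: f ≡ 0 at y ∈ ∅; g ≡ 0 at y ∈ {7, 8}; common: ∅.
  x = 3: f ≡ 0 at y ∈ {1, 9}; g ≡ 0 at y ∈ ∅; common: ∅.
  x = 4: f ≡ 0 at y ∈ {4, 7}; g ≡ 0 at y ∈ {1, 3}; common: ∅.
  x = 5: f ≡ 0 at y ∈ ∅; g ≡ 0 at y ∈ {2}; common: ∅.
  x = 6: f ≡ 0 at y ∈ ∅; g ≡ 0 at y ∈ ∅; common: ∅.
  x = 7: f ≡ 0 at y ∈ {4, 10}; g ≡ 0 at y ∈ {5, 10}; common: {10}.
  x = 8: f ≡ 0 at y ∈ ∅; g ≡ 0 at y ∈ ∅; common: ∅.
  x = 9: f ≡ 0 at y ∈ {6, 10}; g ≡ 0 at y ∈ ∅; common: ∅.
  x = 10: f ≡ 0 at y ∈ ∅; g ≡ 0 at y ∈ ∅; common: ∅.
Collecting: common zeros = {(0, 6), (7, 10)}, so the count is 2.
Comparison with the Bézout bound: 2 ≤ 4 = deg(f)·deg(g), as expected for curves with no common component (the affine F_11-count falls short of the bound because intersections may lie at infinity, over extension fields, or carry multiplicity).


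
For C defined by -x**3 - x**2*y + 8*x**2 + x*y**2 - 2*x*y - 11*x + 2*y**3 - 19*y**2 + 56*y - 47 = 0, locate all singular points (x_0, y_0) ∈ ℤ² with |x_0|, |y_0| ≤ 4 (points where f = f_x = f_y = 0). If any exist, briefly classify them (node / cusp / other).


Singular points: {(2, 3)}; classification: node.

Compute partial derivatives:
  f_x = -3*x**2 - 2*x*y + 16*x + y**2 - 2*y - 11.
  f_y = -x**2 + 2*x*y - 2*x + 6*y**2 - 38*y + 56.
Scan x_0 ∈ {−4, ..., 4}. For each x_0, f_y(x_0, y) is a polynomial in y; find its integer roots y ∈ {−4, ..., 4}, then test f_x and f at those candidates.
  x = -4: f_y(-4, y) = 6*y**2 - 46*y + 48; no integer root y with |y| ≤ 4.
  x = -3: f_y(-3, y) = 6*y**2 - 44*y + 53; no integer root y with |y| ≤ 4.
  x = -2: f_y(-2, y) = 6*y**2 - 42*y + 56; no integer root y with |y| ≤ 4.
  x = -1: f_y(-1, y) = 6*y**2 - 40*y + 57; no integer root y with |y| ≤ 4.
  x = 0: f_y(0, y) = 6*y**2 - 38*y + 56; vanishes at y ∈ {4}. (0, 4): f_x = -3 ≠ 0.
  x = 1: f_y(1, y) = 6*y**2 - 36*y + 53; no integer root y with |y| ≤ 4.
  x = 2: f_y(2, y) = 6*y**2 - 34*y + 48; vanishes at y ∈ {3}. (2, 3): f_x = 0, f = 0 — SINGULAR.
  x = 3: f_y(3, y) = 6*y**2 - 32*y + 41; no integer root y with |y| ≤ 4.
  x = 4: f_y(4, y) = 6*y**2 - 30*y + 32; no integer root y with |y| ≤ 4.
Only singular point on the grid: (2, 3).
Classify: substitute x = 2 + u, y = 3 + v and expand: f = -u**3 - u**2*v - u**2 + u*v**2 + 2*v**3 + v**2.
No constant or linear terms (consistent with a singular point). Quadratic part: -u**2 + v**2. Cubic part: -u**3 - u**2*v + u*v**2 + 2*v**3.
The quadratic part v**2 - u**2 = (v − u)(v + u) splits into two distinct linear factors, so there are two distinct tangent lines y − 3 = ±(x − 2) — this is a node (ordinary double point).
Classification: node.


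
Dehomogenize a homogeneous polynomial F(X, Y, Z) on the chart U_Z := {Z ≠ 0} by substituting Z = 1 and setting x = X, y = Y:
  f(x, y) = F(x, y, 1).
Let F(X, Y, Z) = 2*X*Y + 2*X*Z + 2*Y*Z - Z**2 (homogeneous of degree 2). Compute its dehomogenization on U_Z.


f(x, y) = 2*x*y + 2*x + 2*y - 1

On U_Z we set Z = 1. Each monomial c·X^i·Y^j·Z^k in F becomes c·x^i·y^j·1^k = c·x^i·y^j.
Substituting Z = 1: F(X, Y, 1) = 2*x*y + 2*x + 2*y - 1.
Note: deg(f) ≤ deg(F) = 2; strict inequality happens when F is divisible by Z (lost terms).


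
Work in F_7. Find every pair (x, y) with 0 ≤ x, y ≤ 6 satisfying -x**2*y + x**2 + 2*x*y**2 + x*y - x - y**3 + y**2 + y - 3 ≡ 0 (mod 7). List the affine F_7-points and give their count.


Affine F_7-points: {(0, 5), (1, 1), (1, 3), (1, 6), (2, 3), (3, 5), (6, 6)}; count = 7.

For each of the 49 pairs (x, y) ∈ F_7², evaluate f(x, y) mod 7. Record the zeros.
  x = 0: [0↦4, 1↦5, 2↦2, 3↦3, 4↦2, 5↦0, 6↦5]  zeros at y ∈ {5}
  x = 1: [0↦4, 1↦0, 2↦3, 3↦0, 4↦6, 5↦1, 6↦0]  zeros at y ∈ {1, 3, 6}
  x = 2: [0↦6, 1↦2, 2↦2, 3↦0, 4↦4, 5↦1, 6↦6]  zeros at y ∈ {3}
  x = 3: [0↦3, 1↦4, 2↦6, 3↦3, 4↦3, 5↦0, 6↦2]  zeros at y ∈ {5}
  x = 4: [0↦2, 1↦6, 2↦1, 3↦2, 4↦3, 5↦5, 6↦2]  zeros at y ∈ ∅
  x = 5: [0↦3, 1↦1, 2↦1, 3↦4, 4↦4, 5↦2, 6↦6]  zeros at y ∈ ∅
  x = 6: [0↦6, 1↦3, 2↦6, 3↦2, 4↦6, 5↦5, 6↦0]  zeros at y ∈ {6}
Collecting zeros: affine points = {(0, 5), (1, 1), (1, 3), (1, 6), (2, 3), (3, 5), (6, 6)}.
Total count |C(F_7)_aff| = 7.


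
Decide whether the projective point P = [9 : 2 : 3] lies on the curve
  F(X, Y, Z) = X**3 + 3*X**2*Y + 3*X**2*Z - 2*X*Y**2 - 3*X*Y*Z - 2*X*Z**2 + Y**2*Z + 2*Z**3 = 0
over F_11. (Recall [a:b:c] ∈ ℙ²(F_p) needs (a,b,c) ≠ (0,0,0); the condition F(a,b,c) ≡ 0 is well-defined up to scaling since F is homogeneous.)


F(9,2,3) ≡ 8 (mod 11); P is NOT on the curve.

Evaluate F(9, 2, 3) term-by-term (mod 11).
  X**3 ↦ 1·729·1·1 = 729
  3*X**2*Y ↦ 3·81·2·1 = 486
  3*X**2*Z ↦ 3·81·1·3 = 729
  -2*X*Y**2 ↦ -2·9·4·1 = -72
  -3*X*Y*Z ↦ -3·9·2·3 = -162
  -2*X*Z**2 ↦ -2·9·1·9 = -162
  Y**2*Z ↦ 1·1·4·3 = 12
  2*Z**3 ↦ 2·1·1·27 = 54
Sum: F(9, 2, 3) = (729) + (486) + (729) + (-72) + (-162) + (-162) + (12) + (54) = 1614.
Reducing mod 11: 1614 ≡ 8 (mod 11).
Since F(a, b, c) ≡ 8 ≠ 0 (mod 11), P does NOT lie on the curve.


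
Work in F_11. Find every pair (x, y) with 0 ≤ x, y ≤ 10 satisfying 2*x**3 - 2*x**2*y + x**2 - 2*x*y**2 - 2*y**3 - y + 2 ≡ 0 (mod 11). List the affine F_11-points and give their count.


Affine F_11-points: {(0, 3), (0, 5), (1, 6), (2, 0), (4, 4), (7, 0), (7, 4), (9, 3), (9, 4), (9, 6), (10, 3)}; count = 11.

For each of the 121 pairs (x, y) ∈ F_11², evaluate f(x, y) mod 11. Record the zeros.
  x = 0: [0↦2, 1↦10, 2↦6, 3↦0, 4↦2, 5↦0, 6↦4, 7↦2, 8↦4, 9↦9, 10↦5]  zeros at y ∈ {3, 5}
  x = 1: [0↦5, 1↦9, 2↦8, 3↦1, 4↦9, 5↦9, 6↦0, 7↦3, 8↦6, 9↦8, 10↦8]  zeros at y ∈ {6}
  x = 2: [0↦0, 1↦7, 2↦5, 3↦4, 4↦3, 5↦1, 6↦8, 7↦1, 8↦1, 9↦7, 10↦7]  zeros at y ∈ {0}
  x = 3: [0↦10, 1↦5, 2↦9, 3↦10, 4↦7, 5↦10, 6↦7, 7↦8, 8↦1, 9↦7, 10↦3]  zeros at y ∈ ∅
  x = 4: [0↦3, 1↦4, 2↦10, 3↦9, 4↦0, 5↦4, 6↦9, 7↦3, 8↦7, 9↦9, 10↦8]  zeros at y ∈ {4}
  x = 5: [0↦2, 1↦5, 2↦9, 3↦2, 4↦5, 5↦6, 6↦4, 7↦9, 8↦9, 9↦3, 10↦1]  zeros at y ∈ ∅
  x = 6: [0↦8, 1↦9, 2↦7, 3↦1, 4↦1, 5↦6, 6↦4, 7↦5, 8↦8, 9↦1, 10↦5]  zeros at y ∈ ∅
  x = 7: [0↦0, 1↦6, 2↦5, 3↦7, 4↦0, 5↦5, 6↦10, 7↦3, 8↦5, 9↦4, 10↦10]  zeros at y ∈ {0, 4}
  x = 8: [0↦1, 1↦8, 2↦4, 3↦10, 4↦3, 5↦4, 6↦1, 7↦4, 8↦1, 9↦2, 10↦6]  zeros at y ∈ ∅
  x = 9: [0↦1, 1↦5, 2↦5, 3↦0, 4↦0, 5↦4, 6↦0, 7↦9, 8↦8, 9↦7, 10↦5]  zeros at y ∈ {3, 4, 6}
  x = 10: [0↦1, 1↦9, 2↦9, 3↦0, 4↦3, 5↦6, 6↦8, 7↦8, 8↦5, 9↦9, 10↦8]  zeros at y ∈ {3}
Collecting zeros: affine points = {(0, 3), (0, 5), (1, 6), (2, 0), (4, 4), (7, 0), (7, 4), (9, 3), (9, 4), (9, 6), (10, 3)}.
Total count |C(F_11)_aff| = 11.


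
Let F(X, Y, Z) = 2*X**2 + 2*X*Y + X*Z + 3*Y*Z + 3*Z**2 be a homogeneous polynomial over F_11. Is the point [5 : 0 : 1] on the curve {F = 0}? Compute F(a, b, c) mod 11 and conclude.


F(5,0,1) ≡ 3 (mod 11); P is NOT on the curve.

Evaluate F(5, 0, 1) term-by-term (mod 11).
  2*X**2 ↦ 2·25·1·1 = 50
  2*X*Y ↦ 2·5·0·1 = 0
  X*Z ↦ 1·5·1·1 = 5
  3*Y*Z ↦ 3·1·0·1 = 0
  3*Z**2 ↦ 3·1·1·1 = 3
Sum: F(5, 0, 1) = (50) + (0) + (5) + (0) + (3) = 58.
Reducing mod 11: 58 ≡ 3 (mod 11).
Since F(a, b, c) ≡ 3 ≠ 0 (mod 11), P does NOT lie on the curve.


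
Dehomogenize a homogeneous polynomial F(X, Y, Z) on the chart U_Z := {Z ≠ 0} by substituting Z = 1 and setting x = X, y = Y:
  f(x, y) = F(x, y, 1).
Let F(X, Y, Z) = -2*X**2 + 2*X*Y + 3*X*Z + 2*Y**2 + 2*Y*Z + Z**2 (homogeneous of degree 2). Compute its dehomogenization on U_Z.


f(x, y) = -2*x**2 + 2*x*y + 3*x + 2*y**2 + 2*y + 1

On U_Z we set Z = 1. Each monomial c·X^i·Y^j·Z^k in F becomes c·x^i·y^j·1^k = c·x^i·y^j.
Substituting Z = 1: F(X, Y, 1) = -2*x**2 + 2*x*y + 3*x + 2*y**2 + 2*y + 1.
Note: deg(f) ≤ deg(F) = 2; strict inequality happens when F is divisible by Z (lost terms).


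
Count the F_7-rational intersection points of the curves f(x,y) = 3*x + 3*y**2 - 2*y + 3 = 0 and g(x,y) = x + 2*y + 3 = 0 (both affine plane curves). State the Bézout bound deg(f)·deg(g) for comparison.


Common zeros: ∅; count = 0; Bézout bound = 2.

deg(f) = 2, deg(g) = 1, so Bézout bound = 2.
Scan x ∈ F_7. For each x, list the y ∈ F_7 with f(x, y) ≡ 0 and those with g(x, y) ≡ 0 (mod 7); the common zeros in that column are the intersection.
  x = 0: f ≡ 0 at y ∈ ∅; g ≡ 0 at y ∈ {2}; common: ∅.
  x = 1: f ≡ 0 at y ∈ {1, 2}; g ≡ 0 at y ∈ {5}; common: ∅.
  x = 2: f ≡ 0 at y ∈ {4, 6}; g ≡ 0 at y ∈ {1}; common: ∅.
  x = 3: f ≡ 0 at y ∈ {5}; g ≡ 0 at y ∈ {4}; common: ∅.
  x = 4: f ≡ 0 at y ∈ ∅; g ≡ 0 at y ∈ {0}; common: ∅.
  x = 5: f ≡ 0 at y ∈ ∅; g ≡ 0 at y ∈ {3}; common: ∅.
  x = 6: f ≡ 0 at y ∈ {0, 3}; g ≡ 0 at y ∈ {6}; common: ∅.
Collecting: common zeros = ∅, so the count is 0.
Comparison with the Bézout bound: 0 ≤ 2 = deg(f)·deg(g), as expected for curves with no common component (the affine F_7-count falls short of the bound because intersections may lie at infinity, over extension fields, or carry multiplicity).


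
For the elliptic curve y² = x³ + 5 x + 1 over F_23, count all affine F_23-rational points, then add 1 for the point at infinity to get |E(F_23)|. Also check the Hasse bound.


Affine points = {(0, 1), (0, 22), (4, 4), (4, 19), (5, 6), (5, 17), (8, 1), (8, 22), (9, 4), (9, 19), (10, 4), (10, 19), (12, 8), (12, 15), (13, 3), (13, 20), (14, 3), (14, 20), (15, 1), (15, 22), (17, 10), (17, 13), (18, 9), (18, 14), (19, 3), (19, 20), (21, 11), (21, 12), (22, 8), (22, 15)}; affine count = 30; |E(F_23)| = 31.

Discriminant check: Δ ∝ 4a³ + 27b² = 4·5³ + 27·1² = 4·125 + 27·1 ≡ 21 (mod 23). Nonzero ⇒ E is nonsingular.
For each x ∈ F_23, compute rhs = x³ + 5·x + 1 mod 23, then count y ∈ F_23 with y² ≡ rhs.
  x = 0: rhs = 1, matching y values: 1, 22 (2 points).
  x = 1: rhs = 7, matching y values: none (0 points).
  x = 2: rhs = 19, matching y values: none (0 points).
  x = 3: rhs = 20, matching y values: none (0 points).
  x = 4: rhs = 16, matching y values: 4, 19 (2 points).
  x = 5: rhs = 13, matching y values: 6, 17 (2 points).
  x = 6: rhs = 17, matching y values: none (0 points).
  x = 7: rhs = 11, matching y values: none (0 points).
  x = 8: rhs = 1, matching y values: 1, 22 (2 points).
  x = 9: rhs = 16, matching y values: 4, 19 (2 points).
  x = 10: rhs = 16, matching y values: 4, 19 (2 points).
  x = 11: rhs = 7, matching y values: none (0 points).
  x = 12: rhs = 18, matching y values: 8, 15 (2 points).
  x = 13: rhs = 9, matching y values: 3, 20 (2 points).
  x = 14: rhs = 9, matching y values: 3, 20 (2 points).
  x = 15: rhs = 1, matching y values: 1, 22 (2 points).
  x = 16: rhs = 14, matching y values: none (0 points).
  x = 17: rhs = 8, matching y values: 10, 13 (2 points).
  x = 18: rhs = 12, matching y values: 9, 14 (2 points).
  x = 19: rhs = 9, matching y values: 3, 20 (2 points).
  x = 20: rhs = 5, matching y values: none (0 points).
  x = 21: rhs = 6, matching y values: 11, 12 (2 points).
  x = 22: rhs = 18, matching y values: 8, 15 (2 points).
Total affine count: 30.
Full point count |E(F_23)| = 30 + 1 = 31.
Hasse bound: |31 − (23+1)| = |7| = 7 ≤ 2√23 ≈ 9.5917 ✓.


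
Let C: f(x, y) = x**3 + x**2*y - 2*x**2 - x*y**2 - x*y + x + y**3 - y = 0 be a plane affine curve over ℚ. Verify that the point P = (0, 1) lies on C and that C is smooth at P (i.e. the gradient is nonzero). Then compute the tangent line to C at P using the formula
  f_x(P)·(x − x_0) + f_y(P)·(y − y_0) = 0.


Tangent line at P: -x + 2*y - 2 = 0.

Step 1: f(0, 1) = 0, so P lies on C.
Step 2: partial derivatives
  f_x(x, y) = 3*x**2 + 2*x*y - 4*x - y**2 - y + 1, f_y(x, y) = x**2 - 2*x*y - x + 3*y**2 - 1.
  f_x(P) = -1, f_y(P) = 2 (gradient nonzero, so P is smooth).
Step 3: tangent line at P: -1·(x − 0) + 2·(y − 1) = 0.
Expanding: -x + 2*y - 2 = 0.


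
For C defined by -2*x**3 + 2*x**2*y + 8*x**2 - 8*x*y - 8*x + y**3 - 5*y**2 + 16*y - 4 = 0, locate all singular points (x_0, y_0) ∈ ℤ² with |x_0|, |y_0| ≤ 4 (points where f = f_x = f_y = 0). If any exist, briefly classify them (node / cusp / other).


Singular points: {(2, 2)}; classification: cusp.

Compute partial derivatives:
  f_x = -6*x**2 + 4*x*y + 16*x - 8*y - 8.
  f_y = 2*x**2 - 8*x + 3*y**2 - 10*y + 16.
Scan x_0 ∈ {−4, ..., 4}. For each x_0, f_y(x_0, y) is a polynomial in y; find its integer roots y ∈ {−4, ..., 4}, then test f_x and f at those candidates.
  x = -4: f_y(-4, y) = 3*y**2 - 10*y + 80; no integer root y with |y| ≤ 4.
  x = -3: f_y(-3, y) = 3*y**2 - 10*y + 58; no integer root y with |y| ≤ 4.
  x = -2: f_y(-2, y) = 3*y**2 - 10*y + 40; no integer root y with |y| ≤ 4.
  x = -1: f_y(-1, y) = 3*y**2 - 10*y + 26; no integer root y with |y| ≤ 4.
  x = 0: f_y(0, y) = 3*y**2 - 10*y + 16; no integer root y with |y| ≤ 4.
  x = 1: f_y(1, y) = 3*y**2 - 10*y + 10; no integer root y with |y| ≤ 4.
  x = 2: f_y(2, y) = 3*y**2 - 10*y + 8; vanishes at y ∈ {2}. (2, 2): f_x = 0, f = 0 — SINGULAR.
  x = 3: f_y(3, y) = 3*y**2 - 10*y + 10; no integer root y with |y| ≤ 4.
  x = 4: f_y(4, y) = 3*y**2 - 10*y + 16; no integer root y with |y| ≤ 4.
Only singular point on the grid: (2, 2).
Classify: substitute x = 2 + u, y = 2 + v and expand: f = -2*u**3 + 2*u**2*v + v**3 + v**2.
No constant or linear terms (consistent with a singular point). Quadratic part: v**2. Cubic part: -2*u**3 + 2*u**2*v + v**3.
The quadratic part v**2 is a perfect square, so there is a single (double) tangent line v = 0, i.e. y = 2. Restricting the cubic part to that line (v = 0) leaves -2*u**3 ≠ 0, so f is not divisible by v and the branch is v² ≈ 2*u**3 to lowest order — this is a cusp.
Classification: cusp.


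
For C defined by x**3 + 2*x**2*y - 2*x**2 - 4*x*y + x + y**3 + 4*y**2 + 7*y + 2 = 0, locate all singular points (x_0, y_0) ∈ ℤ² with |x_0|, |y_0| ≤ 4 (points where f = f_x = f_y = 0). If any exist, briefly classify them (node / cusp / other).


Singular points: {(1, -1)}; classification: node.

Compute partial derivatives:
  f_x = 3*x**2 + 4*x*y - 4*x - 4*y + 1.
  f_y = 2*x**2 - 4*x + 3*y**2 + 8*y + 7.
Scan x_0 ∈ {−4, ..., 4}. For each x_0, f_y(x_0, y) is a polynomial in y; find its integer roots y ∈ {−4, ..., 4}, then test f_x and f at those candidates.
  x = -4: f_y(-4, y) = 3*y**2 + 8*y + 55; no integer root y with |y| ≤ 4.
  x = -3: f_y(-3, y) = 3*y**2 + 8*y + 37; no integer root y with |y| ≤ 4.
  x = -2: f_y(-2, y) = 3*y**2 + 8*y + 23; no integer root y with |y| ≤ 4.
  x = -1: f_y(-1, y) = 3*y**2 + 8*y + 13; no integer root y with |y| ≤ 4.
  x = 0: f_y(0, y) = 3*y**2 + 8*y + 7; no integer root y with |y| ≤ 4.
  x = 1: f_y(1, y) = 3*y**2 + 8*y + 5; vanishes at y ∈ {-1}. (1, -1): f_x = 0, f = 0 — SINGULAR.
  x = 2: f_y(2, y) = 3*y**2 + 8*y + 7; no integer root y with |y| ≤ 4.
  x = 3: f_y(3, y) = 3*y**2 + 8*y + 13; no integer root y with |y| ≤ 4.
  x = 4: f_y(4, y) = 3*y**2 + 8*y + 23; no integer root y with |y| ≤ 4.
Only singular point on the grid: (1, -1).
Classify: substitute x = 1 + u, y = -1 + v and expand: f = u**3 + 2*u**2*v - u**2 + v**3 + v**2.
No constant or linear terms (consistent with a singular point). Quadratic part: -u**2 + v**2. Cubic part: u**3 + 2*u**2*v + v**3.
The quadratic part v**2 - u**2 = (v − u)(v + u) splits into two distinct linear factors, so there are two distinct tangent lines y − -1 = ±(x − 1) — this is a node (ordinary double point).
Classification: node.


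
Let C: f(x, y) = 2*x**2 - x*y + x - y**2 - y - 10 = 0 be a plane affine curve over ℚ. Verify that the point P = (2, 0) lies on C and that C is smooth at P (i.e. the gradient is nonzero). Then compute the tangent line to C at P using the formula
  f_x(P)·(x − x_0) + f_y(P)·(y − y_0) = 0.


Tangent line at P: 9*x - 3*y - 18 = 0.

Step 1: f(2, 0) = 0, so P lies on C.
Step 2: partial derivatives
  f_x(x, y) = 4*x - y + 1, f_y(x, y) = -x - 2*y - 1.
  f_x(P) = 9, f_y(P) = -3 (gradient nonzero, so P is smooth).
Step 3: tangent line at P: 9·(x − 2) + -3·(y − 0) = 0.
Expanding: 9*x - 3*y - 18 = 0.


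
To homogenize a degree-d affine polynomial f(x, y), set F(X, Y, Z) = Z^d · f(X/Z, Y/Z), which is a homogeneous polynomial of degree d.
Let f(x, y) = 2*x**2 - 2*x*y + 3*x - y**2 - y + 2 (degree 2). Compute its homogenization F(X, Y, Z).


F(X, Y, Z) = 2*X**2 - 2*X*Y + 3*X*Z - Y**2 - Y*Z + 2*Z**2

deg(f) = 2.
Substitute x = X/Z, y = Y/Z into f, then multiply by Z^2.
  monomial 2·x^2·y^0 ↦ 2·X^2·Y^0·Z^0.
  monomial -2·x^1·y^1 ↦ -2·X^1·Y^1·Z^0.
  monomial 3·x^1·y^0 ↦ 3·X^1·Y^0·Z^1.
  monomial -1·x^0·y^2 ↦ -1·X^0·Y^2·Z^0.
  monomial -1·x^0·y^1 ↦ -1·X^0·Y^1·Z^1.
  monomial 2·x^0·y^0 ↦ 2·X^0·Y^0·Z^2.
Collecting: F(X, Y, Z) = 2*X**2 - 2*X*Y + 3*X*Z - Y**2 - Y*Z + 2*Z**2.


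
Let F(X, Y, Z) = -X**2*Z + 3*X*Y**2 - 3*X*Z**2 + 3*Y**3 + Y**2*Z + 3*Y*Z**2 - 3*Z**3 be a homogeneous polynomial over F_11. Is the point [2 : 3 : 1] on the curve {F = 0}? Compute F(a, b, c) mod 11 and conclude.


F(2,3,1) ≡ 8 (mod 11); P is NOT on the curve.

Evaluate F(2, 3, 1) term-by-term (mod 11).
  -X**2*Z ↦ -1·4·1·1 = -4
  3*X*Y**2 ↦ 3·2·9·1 = 54
  -3*X*Z**2 ↦ -3·2·1·1 = -6
  3*Y**3 ↦ 3·1·27·1 = 81
  Y**2*Z ↦ 1·1·9·1 = 9
  3*Y*Z**2 ↦ 3·1·3·1 = 9
  -3*Z**3 ↦ -3·1·1·1 = -3
Sum: F(2, 3, 1) = (-4) + (54) + (-6) + (81) + (9) + (9) + (-3) = 140.
Reducing mod 11: 140 ≡ 8 (mod 11).
Since F(a, b, c) ≡ 8 ≠ 0 (mod 11), P does NOT lie on the curve.


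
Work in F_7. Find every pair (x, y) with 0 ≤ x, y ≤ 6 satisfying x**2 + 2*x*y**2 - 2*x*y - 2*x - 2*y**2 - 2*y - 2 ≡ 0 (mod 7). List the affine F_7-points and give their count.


Affine F_7-points: {(0, 2), (0, 4), (1, 1), (5, 2), (5, 3), (6, 3), (6, 4)}; count = 7.

For each of the 49 pairs (x, y) ∈ F_7², evaluate f(x, y) mod 7. Record the zeros.
  x = 0: [0↦5, 1↦1, 2↦0, 3↦2, 4↦0, 5↦1, 6↦5]  zeros at y ∈ {2, 4}
  x = 1: [0↦4, 1↦0, 2↦3, 3↦6, 4↦2, 5↦5, 6↦1]  zeros at y ∈ {1}
  x = 2: [0↦5, 1↦1, 2↦1, 3↦5, 4↦6, 5↦4, 6↦6]  zeros at y ∈ ∅
  x = 3: [0↦1, 1↦4, 2↦1, 3↦6, 4↦5, 5↦5, 6↦6]  zeros at y ∈ ∅
  x = 4: [0↦6, 1↦2, 2↦3, 3↦2, 4↦6, 5↦1, 6↦1]  zeros at y ∈ ∅
  x = 5: [0↦6, 1↦2, 2↦0, 3↦0, 4↦2, 5↦6, 6↦5]  zeros at y ∈ {2, 3}
  x = 6: [0↦1, 1↦4, 2↦6, 3↦0, 4↦0, 5↦6, 6↦4]  zeros at y ∈ {3, 4}
Collecting zeros: affine points = {(0, 2), (0, 4), (1, 1), (5, 2), (5, 3), (6, 3), (6, 4)}.
Total count |C(F_7)_aff| = 7.


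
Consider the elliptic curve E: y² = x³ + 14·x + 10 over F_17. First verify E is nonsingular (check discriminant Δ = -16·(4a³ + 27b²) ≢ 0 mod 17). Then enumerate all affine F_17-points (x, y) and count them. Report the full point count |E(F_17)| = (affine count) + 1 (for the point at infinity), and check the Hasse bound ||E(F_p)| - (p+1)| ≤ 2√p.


Affine points = {(1, 5), (1, 12), (5, 1), (5, 16), (6, 2), (6, 15), (7, 3), (7, 14), (9, 7), (9, 10), (11, 4), (11, 13), (12, 6), (12, 11), (13, 3), (13, 14), (14, 3), (14, 14), (15, 5), (15, 12)}; affine count = 20; |E(F_17)| = 21.

Discriminant check: Δ ∝ 4a³ + 27b² = 4·14³ + 27·10² = 4·2744 + 27·100 ≡ 8 (mod 17). Nonzero ⇒ E is nonsingular.
For each x ∈ F_17, compute rhs = x³ + 14·x + 10 mod 17, then count y ∈ F_17 with y² ≡ rhs.
  x = 0: rhs = 10, matching y values: none (0 points).
  x = 1: rhs = 8, matching y values: 5, 12 (2 points).
  x = 2: rhs = 12, matching y values: none (0 points).
  x = 3: rhs = 11, matching y values: none (0 points).
  x = 4: rhs = 11, matching y values: none (0 points).
  x = 5: rhs = 1, matching y values: 1, 16 (2 points).
  x = 6: rhs = 4, matching y values: 2, 15 (2 points).
  x = 7: rhs = 9, matching y values: 3, 14 (2 points).
  x = 8: rhs = 5, matching y values: none (0 points).
  x = 9: rhs = 15, matching y values: 7, 10 (2 points).
  x = 10: rhs = 11, matching y values: none (0 points).
  x = 11: rhs = 16, matching y values: 4, 13 (2 points).
  x = 12: rhs = 2, matching y values: 6, 11 (2 points).
  x = 13: rhs = 9, matching y values: 3, 14 (2 points).
  x = 14: rhs = 9, matching y values: 3, 14 (2 points).
  x = 15: rhs = 8, matching y values: 5, 12 (2 points).
  x = 16: rhs = 12, matching y values: none (0 points).
Total affine count: 20.
Full point count |E(F_17)| = 20 + 1 = 21.
Hasse bound: |21 − (17+1)| = |3| = 3 ≤ 2√17 ≈ 8.2462 ✓.


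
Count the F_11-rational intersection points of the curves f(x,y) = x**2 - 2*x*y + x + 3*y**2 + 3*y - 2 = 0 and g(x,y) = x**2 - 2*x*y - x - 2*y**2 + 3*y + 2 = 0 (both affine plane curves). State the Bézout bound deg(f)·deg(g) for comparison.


Common zeros: {(0, 5)}; count = 1; Bézout bound = 4.

deg(f) = 2, deg(g) = 2, so Bézout bound = 4.
Scan x ∈ F_11. For each x, list the y ∈ F_11 with f(x, y) ≡ 0 and those with g(x, y) ≡ 0 (mod 11); the common zeros in that column are the intersection.
  x = 0: f ≡ 0 at y ∈ {5}; g ≡ 0 at y ∈ {2, 5}; common: {5}.
  x = 1: f ≡ 0 at y ∈ {0, 7}; g ≡ 0 at y ∈ ∅; common: ∅.
  x = 2: f ≡ 0 at y ∈ ∅; g ≡ 0 at y ∈ {8}; common: ∅.
  x = 3: f ≡ 0 at y ∈ ∅; g ≡ 0 at y ∈ ∅; common: ∅.
  x = 4: f ≡ 0 at y ∈ ∅; g ≡ 0 at y ∈ {6, 8}; common: ∅.
  x = 5: f ≡ 0 at y ∈ ∅; g ≡ 0 at y ∈ {0, 2}; common: ∅.
  x = 6: f ≡ 0 at y ∈ ∅; g ≡ 0 at y ∈ ∅; common: ∅.
  x = 7: f ≡ 0 at y ∈ {2, 9}; g ≡ 0 at y ∈ {0}; common: ∅.
  x = 8: f ≡ 0 at y ∈ {4}; g ≡ 0 at y ∈ ∅; common: ∅.
  x = 9: f ≡ 0 at y ∈ {0, 5}; g ≡ 0 at y ∈ {3, 6}; common: ∅.
  x = 10: f ≡ 0 at y ∈ {4, 9}; g ≡ 0 at y ∈ ∅; common: ∅.
Collecting: common zeros = {(0, 5)}, so the count is 1.
Comparison with the Bézout bound: 1 ≤ 4 = deg(f)·deg(g), as expected for curves with no common component (the affine F_11-count falls short of the bound because intersections may lie at infinity, over extension fields, or carry multiplicity).
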